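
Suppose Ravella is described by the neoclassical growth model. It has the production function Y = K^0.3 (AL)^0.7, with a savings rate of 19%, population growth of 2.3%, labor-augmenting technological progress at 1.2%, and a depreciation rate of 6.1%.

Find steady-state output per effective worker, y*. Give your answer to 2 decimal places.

Steady state requires s·f(k) = (n + g + δ)·k, i.e. s·k^α = (n + g + δ)·k.
Rearranging, k^(1−α) = s / (n + g + δ).
k^0.7 = 0.19 / (0.023 + 0.012 + 0.061) = 0.19 / 0.096 = 1.9792
k* = 1.9792^(1/0.7) ≈ 2.6519
y* = (k*)^α = 2.6519^0.3 ≈ 1.3399

y* = 1.34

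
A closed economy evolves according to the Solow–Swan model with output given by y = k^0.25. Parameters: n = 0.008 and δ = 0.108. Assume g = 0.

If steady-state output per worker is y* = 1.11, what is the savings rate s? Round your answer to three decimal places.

Steady state requires s·f(k) = (n + δ)·k, i.e. s·k^α = (n + δ)·k.
Since y* = [s/(n + δ)]^(α/(1−α)), we have s/(n + δ) = (y*)^((1−α)/α) = 1.11^3 = 1.3676.
Therefore s = 1.3676 × (n + δ) = 1.3676 × 0.116 = 0.1586.

s ≈ 0.159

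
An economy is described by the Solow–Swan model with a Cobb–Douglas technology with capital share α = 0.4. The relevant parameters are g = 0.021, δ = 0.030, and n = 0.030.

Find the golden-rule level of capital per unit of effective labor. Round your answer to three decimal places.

The golden rule sets f'(k) = n + g + δ, i.e. α·k^(α−1) = n + g + δ.
So k^(1−α) = α / (n + g + δ) = 0.4 / 0.081 = 4.9383.
k_gold = 4.9383^(1/0.6) ≈ 14.3206

k_gold ≈ 14.321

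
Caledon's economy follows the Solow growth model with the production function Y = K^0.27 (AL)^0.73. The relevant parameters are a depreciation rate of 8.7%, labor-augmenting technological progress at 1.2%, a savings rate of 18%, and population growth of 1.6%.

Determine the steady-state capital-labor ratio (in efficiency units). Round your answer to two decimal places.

Steady state requires s·f(k) = (n + g + δ)·k, i.e. s·k^α = (n + g + δ)·k.
Dividing both sides by k: k^(1−α) = s / (n + g + δ).
k^0.73 = 0.18 / (0.016 + 0.012 + 0.087) = 0.18 / 0.115 = 1.5652
k* = 1.5652^(1/0.73) ≈ 1.8473

k* ≈ 1.85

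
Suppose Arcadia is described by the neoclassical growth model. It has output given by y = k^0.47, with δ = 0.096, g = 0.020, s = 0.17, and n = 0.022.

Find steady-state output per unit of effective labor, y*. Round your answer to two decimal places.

Steady state requires s·f(k) = (n + g + δ)·k, i.e. s·k^α = (n + g + δ)·k.
Dividing both sides by k: k^(1−α) = s / (n + g + δ).
k^0.53 = 0.17 / (0.022 + 0.020 + 0.096) = 0.17 / 0.138 = 1.2319
k* = 1.2319^(1/0.53) ≈ 1.4822
y* = (k*)^α = 1.4822^0.47 ≈ 1.2032

y* ≈ 1.20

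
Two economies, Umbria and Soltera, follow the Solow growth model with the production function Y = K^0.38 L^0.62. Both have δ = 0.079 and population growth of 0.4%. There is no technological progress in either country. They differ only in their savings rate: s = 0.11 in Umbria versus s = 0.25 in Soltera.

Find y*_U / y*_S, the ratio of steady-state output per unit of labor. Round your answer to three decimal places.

ratio ≈ 0.605

Steady-state y* = [s/(n + δ)]^(α/(1−α)), so the ratio is [ (s_U/(n + δ)_U) / (s_S/(n + δ)_S) ]^0.6129.
s_U/(n + δ)_U = 0.11/0.083 = 1.3253; s_S/(n + δ)_S = 0.25/0.083 = 3.0120.
Ratio = (1.3253/3.0120)^0.6129 = 0.4400^0.6129 ≈ 0.6046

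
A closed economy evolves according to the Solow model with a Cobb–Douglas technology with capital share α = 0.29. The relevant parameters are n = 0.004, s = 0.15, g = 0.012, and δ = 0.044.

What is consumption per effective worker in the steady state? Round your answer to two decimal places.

Steady state requires s·f(k) = (n + g + δ)·k, i.e. s·k^α = (n + g + δ)·k.
Dividing both sides by k: k^(1−α) = s / (n + g + δ).
k^0.71 = 0.15 / (0.004 + 0.012 + 0.044) = 0.15 / 0.060 = 2.5000
k* = 2.5000^(1/0.71) ≈ 3.6348
y* = (k*)^α = 3.6348^0.29 ≈ 1.4539
c* = (1 − s)·y* = (1 − 0.15) × 1.4539 ≈ 1.2358

c* = 1.24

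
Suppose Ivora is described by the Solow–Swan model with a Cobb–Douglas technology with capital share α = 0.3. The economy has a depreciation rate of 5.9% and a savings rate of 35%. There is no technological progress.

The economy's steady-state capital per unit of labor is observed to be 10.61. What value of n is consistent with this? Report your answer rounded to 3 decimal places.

n ≈ 0.008

At the steady state, Δk = 0, so s·k^α = (n + δ)·k.
So s / (n + δ) = (k*)^(1−α) = 10.61^0.7 = 5.2240.
Therefore n + δ = s / 5.2240 = 0.35 / 5.2240 = 0.0670, so n = 0.0670 − 0.059 = 0.0080.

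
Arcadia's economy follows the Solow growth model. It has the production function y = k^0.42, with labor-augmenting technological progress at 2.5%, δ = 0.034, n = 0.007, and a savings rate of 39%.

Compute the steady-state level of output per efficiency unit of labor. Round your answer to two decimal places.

y* = 3.62

In steady state, investment equals break-even investment: s·k^α = (n + g + δ)·k.
Dividing both sides by k: k^(1−α) = s / (n + g + δ).
k^0.58 = 0.39 / (0.007 + 0.025 + 0.034) = 0.39 / 0.066 = 5.9091
k* = 5.9091^(1/0.58) ≈ 21.3899
y* = (k*)^α = 21.3899^0.42 ≈ 3.6198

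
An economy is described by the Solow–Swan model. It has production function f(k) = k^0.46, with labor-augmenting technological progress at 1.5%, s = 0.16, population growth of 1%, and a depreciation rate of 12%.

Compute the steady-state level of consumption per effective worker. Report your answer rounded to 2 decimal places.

c* ≈ 0.91

Steady state requires s·f(k) = (n + g + δ)·k, i.e. s·k^α = (n + g + δ)·k.
Dividing both sides by k: k^(1−α) = s / (n + g + δ).
k^0.54 = 0.16 / (0.010 + 0.015 + 0.120) = 0.16 / 0.145 = 1.1034
k* = 1.1034^(1/0.54) ≈ 1.1999
y* = (k*)^α = 1.1999^0.46 ≈ 1.0874
c* = (1 − s)·y* = (1 − 0.16) × 1.0874 ≈ 0.9134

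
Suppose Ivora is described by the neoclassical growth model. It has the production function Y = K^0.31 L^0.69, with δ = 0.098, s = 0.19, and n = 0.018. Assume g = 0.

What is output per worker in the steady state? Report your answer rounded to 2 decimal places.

Steady state requires s·f(k) = (n + δ)·k, i.e. s·k^α = (n + δ)·k.
Rearranging, k^(1−α) = s / (n + δ).
k^0.69 = 0.19 / (0.018 + 0.098) = 0.19 / 0.116 = 1.6379
k* = 1.6379^(1/0.69) ≈ 2.0444
y* = (k*)^α = 2.0444^0.31 ≈ 1.2482

y* ≈ 1.25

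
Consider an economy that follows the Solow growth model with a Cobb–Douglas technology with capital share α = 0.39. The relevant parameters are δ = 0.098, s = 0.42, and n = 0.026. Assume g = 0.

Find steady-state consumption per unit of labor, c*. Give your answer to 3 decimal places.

c* ≈ 1.265

Steady state requires s·f(k) = (n + δ)·k, i.e. s·k^α = (n + δ)·k.
Dividing both sides by k: k^(1−α) = s / (n + δ).
k^0.61 = 0.42 / (0.026 + 0.098) = 0.42 / 0.124 = 3.3871
k* = 3.3871^(1/0.61) ≈ 7.3887
y* = (k*)^α = 7.3887^0.39 ≈ 2.1814
c* = (1 − s)·y* = (1 − 0.42) × 2.1814 ≈ 1.2652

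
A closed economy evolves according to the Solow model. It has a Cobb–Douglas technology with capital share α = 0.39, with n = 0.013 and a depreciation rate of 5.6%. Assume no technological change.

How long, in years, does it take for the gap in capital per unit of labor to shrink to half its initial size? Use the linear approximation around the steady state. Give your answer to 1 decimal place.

Near the steady state the convergence rate is λ = (1 − α)(n + δ).
λ = (1 − 0.39) × 0.069 = 0.61 × 0.069 = 0.04209
Half-life = ln 2 / λ = 0.6931 / 0.04209 ≈ 16.47 years

about 16.5 years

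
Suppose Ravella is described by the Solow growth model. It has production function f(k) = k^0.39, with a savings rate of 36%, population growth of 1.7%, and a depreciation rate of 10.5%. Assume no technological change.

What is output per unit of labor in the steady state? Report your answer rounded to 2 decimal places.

In steady state, investment equals break-even investment: s·k^α = (n + δ)·k.
Dividing both sides by k: k^(1−α) = s / (n + δ).
k^0.61 = 0.36 / (0.017 + 0.105) = 0.36 / 0.122 = 2.9508
k* = 2.9508^(1/0.61) ≈ 5.8938
y* = (k*)^α = 5.8938^0.39 ≈ 1.9974

y* = 2.00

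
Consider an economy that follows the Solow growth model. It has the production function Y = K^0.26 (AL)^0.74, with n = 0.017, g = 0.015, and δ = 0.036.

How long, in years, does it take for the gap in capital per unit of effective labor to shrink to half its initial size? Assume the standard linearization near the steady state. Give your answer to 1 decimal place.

t_½ ≈ 13.8 years

Near the steady state the convergence rate is λ = (1 − α)(n + g + δ).
λ = (1 − 0.26) × 0.068 = 0.74 × 0.068 = 0.05032
Half-life = ln 2 / λ = 0.6931 / 0.05032 ≈ 13.77 years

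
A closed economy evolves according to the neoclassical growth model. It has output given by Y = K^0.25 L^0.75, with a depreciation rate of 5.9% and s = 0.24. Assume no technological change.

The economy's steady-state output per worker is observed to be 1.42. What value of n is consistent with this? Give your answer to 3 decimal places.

n ≈ 0.025

In steady state, investment equals break-even investment: s·k^α = (n + δ)·k.
Since y* = [s/(n + δ)]^(α/(1−α)), we have s/(n + δ) = (y*)^((1−α)/α) = 1.42^3 = 2.8633.
Therefore n + δ = s / 2.8633 = 0.24 / 2.8633 = 0.0838, so n = 0.0838 − 0.059 = 0.0248.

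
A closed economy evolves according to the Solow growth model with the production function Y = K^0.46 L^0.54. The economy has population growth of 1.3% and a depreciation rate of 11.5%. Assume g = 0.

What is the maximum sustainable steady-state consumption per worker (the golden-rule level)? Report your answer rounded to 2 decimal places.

c_gold ≈ 1.61

At the golden rule, f'(k) = n + δ, so α·k^(α−1) = n + δ and k_gold = (α/(n + δ))^(1/(1−α)).
k_gold = (0.46/0.128)^(1/0.54) = 3.5938^1.8519 ≈ 10.6864
c_gold = f(k_gold) − (n + δ)·k_gold = 2.9735 − 0.128×10.6864 ≈ 1.6056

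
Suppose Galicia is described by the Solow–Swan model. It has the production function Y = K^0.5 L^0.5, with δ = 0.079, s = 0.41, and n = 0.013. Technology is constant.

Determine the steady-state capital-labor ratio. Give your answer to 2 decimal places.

k* = 19.86

In steady state, investment equals break-even investment: s·k^α = (n + δ)·k.
Rearranging, k^(1−α) = s / (n + δ).
k^0.5 = 0.41 / (0.013 + 0.079) = 0.41 / 0.092 = 4.4565
k* = 4.4565^(1/0.5) ≈ 19.8604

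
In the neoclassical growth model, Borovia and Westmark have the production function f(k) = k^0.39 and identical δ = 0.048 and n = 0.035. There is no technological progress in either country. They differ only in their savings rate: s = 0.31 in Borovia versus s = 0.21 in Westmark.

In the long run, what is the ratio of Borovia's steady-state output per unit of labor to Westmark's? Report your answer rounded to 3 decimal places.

y*_B / y*_W ≈ 1.283

Steady-state y* = [s/(n + δ)]^(α/(1−α)), so the ratio is [ (s_B/(n + δ)_B) / (s_W/(n + δ)_W) ]^0.6393.
s_B/(n + δ)_B = 0.31/0.083 = 3.7349; s_W/(n + δ)_W = 0.21/0.083 = 2.5301.
Ratio = (3.7349/2.5301)^0.6393 = 1.4762^0.6393 ≈ 1.2827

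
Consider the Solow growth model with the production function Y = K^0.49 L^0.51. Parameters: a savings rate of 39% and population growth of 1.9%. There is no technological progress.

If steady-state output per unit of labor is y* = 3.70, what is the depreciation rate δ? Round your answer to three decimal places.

In steady state, investment equals break-even investment: s·k^α = (n + δ)·k.
Since y* = [s/(n + δ)]^(α/(1−α)), we have s/(n + δ) = (y*)^((1−α)/α) = 3.70^1.0408 = 3.9029.
Therefore n + δ = s / 3.9029 = 0.39 / 3.9029 = 0.0999, so δ = 0.0999 − 0.019 = 0.0809.

δ ≈ 0.081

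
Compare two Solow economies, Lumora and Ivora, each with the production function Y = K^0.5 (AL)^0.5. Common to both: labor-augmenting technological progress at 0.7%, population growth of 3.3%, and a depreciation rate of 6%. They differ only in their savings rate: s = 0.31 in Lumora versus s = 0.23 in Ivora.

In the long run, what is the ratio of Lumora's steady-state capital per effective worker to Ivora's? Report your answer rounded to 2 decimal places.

Steady-state k* = [s/(n + g + δ)]^(1/(1−α)), so the ratio is [ (s_L/(n + g + δ)_L) / (s_I/(n + g + δ)_I) ]^2.
s_L/(n + g + δ)_L = 0.31/0.100 = 3.1000; s_I/(n + g + δ)_I = 0.23/0.100 = 2.3000.
Ratio = (3.1000/2.3000)^2 = 1.3478^2 ≈ 1.8166

ratio ≈ 1.82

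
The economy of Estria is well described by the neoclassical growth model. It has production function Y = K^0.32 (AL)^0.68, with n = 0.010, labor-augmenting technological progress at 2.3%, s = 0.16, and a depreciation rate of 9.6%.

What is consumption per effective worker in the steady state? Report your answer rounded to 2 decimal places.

c* = 0.93

At the steady state, Δk = 0, so s·k^α = (n + g + δ)·k.
Rearranging, k^(1−α) = s / (n + g + δ).
k^0.68 = 0.16 / (0.010 + 0.023 + 0.096) = 0.16 / 0.129 = 1.2403
k* = 1.2403^(1/0.68) ≈ 1.3726
y* = (k*)^α = 1.3726^0.32 ≈ 1.1067
c* = (1 − s)·y* = (1 − 0.16) × 1.1067 ≈ 0.9296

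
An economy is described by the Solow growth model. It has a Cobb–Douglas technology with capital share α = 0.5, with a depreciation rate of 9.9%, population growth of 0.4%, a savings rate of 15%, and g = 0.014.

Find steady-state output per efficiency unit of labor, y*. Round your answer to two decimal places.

y* = 1.28

In steady state, investment equals break-even investment: s·k^α = (n + g + δ)·k.
Dividing both sides by k: k^(1−α) = s / (n + g + δ).
k^0.5 = 0.15 / (0.004 + 0.014 + 0.099) = 0.15 / 0.117 = 1.2821
k* = 1.2821^(1/0.5) ≈ 1.6438
y* = (k*)^α = 1.6438^0.5 ≈ 1.2821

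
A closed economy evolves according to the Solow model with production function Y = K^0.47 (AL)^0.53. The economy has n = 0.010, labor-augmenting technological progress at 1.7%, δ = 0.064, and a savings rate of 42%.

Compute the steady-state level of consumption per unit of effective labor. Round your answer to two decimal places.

In steady state, investment equals break-even investment: s·k^α = (n + g + δ)·k.
Rearranging, k^(1−α) = s / (n + g + δ).
k^0.53 = 0.42 / (0.010 + 0.017 + 0.064) = 0.42 / 0.091 = 4.6154
k* = 4.6154^(1/0.53) ≈ 17.9153
y* = (k*)^α = 17.9153^0.47 ≈ 3.8816
c* = (1 − s)·y* = (1 − 0.42) × 3.8816 ≈ 2.2513

c* = 2.25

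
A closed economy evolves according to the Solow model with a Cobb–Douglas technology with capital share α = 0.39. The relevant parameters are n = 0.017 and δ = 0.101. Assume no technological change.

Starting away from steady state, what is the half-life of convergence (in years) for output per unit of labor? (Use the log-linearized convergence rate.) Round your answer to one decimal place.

about 9.6 years

Near the steady state the convergence rate is λ = (1 − α)(n + δ).
λ = (1 − 0.39) × 0.118 = 0.61 × 0.118 = 0.07198
Half-life = ln 2 / λ = 0.6931 / 0.07198 ≈ 9.63 years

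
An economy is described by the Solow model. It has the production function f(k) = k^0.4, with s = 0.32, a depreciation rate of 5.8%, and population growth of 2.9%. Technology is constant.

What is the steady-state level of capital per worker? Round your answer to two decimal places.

k* = 8.76

In steady state, investment equals break-even investment: s·k^α = (n + δ)·k.
Rearranging, k^(1−α) = s / (n + δ).
k^0.6 = 0.32 / (0.029 + 0.058) = 0.32 / 0.087 = 3.6782
k* = 3.6782^(1/0.6) ≈ 8.7645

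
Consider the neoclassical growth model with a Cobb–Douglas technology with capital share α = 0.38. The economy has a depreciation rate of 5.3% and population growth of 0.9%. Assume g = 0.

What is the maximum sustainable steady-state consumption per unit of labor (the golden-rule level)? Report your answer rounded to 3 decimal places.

At the golden rule, f'(k) = n + δ, so α·k^(α−1) = n + δ and k_gold = (α/(n + δ))^(1/(1−α)).
k_gold = (0.38/0.062)^(1/0.62) = 6.1290^1.6129 ≈ 18.6200
c_gold = f(k_gold) − (n + δ)·k_gold = 3.0380 − 0.062×18.6200 ≈ 1.8836

c_gold ≈ 1.884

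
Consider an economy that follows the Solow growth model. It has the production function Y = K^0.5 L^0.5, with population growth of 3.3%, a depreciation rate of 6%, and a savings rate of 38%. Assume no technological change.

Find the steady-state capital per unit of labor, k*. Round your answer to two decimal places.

k* = 16.70

Steady state requires s·f(k) = (n + δ)·k, i.e. s·k^α = (n + δ)·k.
Rearranging, k^(1−α) = s / (n + δ).
k^0.5 = 0.38 / (0.033 + 0.060) = 0.38 / 0.093 = 4.0860
k* = 4.0860^(1/0.5) ≈ 16.6954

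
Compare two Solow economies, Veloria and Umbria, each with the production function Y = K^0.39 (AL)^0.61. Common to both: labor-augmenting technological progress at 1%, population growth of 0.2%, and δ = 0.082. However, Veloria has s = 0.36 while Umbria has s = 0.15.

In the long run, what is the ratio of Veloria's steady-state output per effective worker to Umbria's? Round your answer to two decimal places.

Steady-state y* = [s/(n + g + δ)]^(α/(1−α)), so the ratio is [ (s_V/(n + g + δ)_V) / (s_U/(n + g + δ)_U) ]^0.6393.
s_V/(n + g + δ)_V = 0.36/0.094 = 3.8298; s_U/(n + g + δ)_U = 0.15/0.094 = 1.5957.
Ratio = (3.8298/1.5957)^0.6393 = 2.4001^0.6393 ≈ 1.7502

ratio ≈ 1.75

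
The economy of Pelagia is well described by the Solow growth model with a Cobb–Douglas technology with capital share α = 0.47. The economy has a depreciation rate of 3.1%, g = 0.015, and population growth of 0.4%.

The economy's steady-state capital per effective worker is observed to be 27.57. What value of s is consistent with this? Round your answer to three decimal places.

s ≈ 0.290

In steady state, investment equals break-even investment: s·k^α = (n + g + δ)·k.
So s / (n + g + δ) = (k*)^(1−α) = 27.57^0.53 = 5.8000.
Therefore s = 5.8000 × (n + g + δ) = 5.8000 × 0.050 = 0.2900.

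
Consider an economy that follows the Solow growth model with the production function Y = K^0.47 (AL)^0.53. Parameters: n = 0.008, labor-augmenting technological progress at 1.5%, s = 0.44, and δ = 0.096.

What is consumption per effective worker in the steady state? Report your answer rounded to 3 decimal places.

In steady state, investment equals break-even investment: s·k^α = (n + g + δ)·k.
Dividing both sides by k: k^(1−α) = s / (n + g + δ).
k^0.53 = 0.44 / (0.008 + 0.015 + 0.096) = 0.44 / 0.119 = 3.6975
k* = 3.6975^(1/0.53) ≈ 11.7903
y* = (k*)^α = 11.7903^0.47 ≈ 3.1887
c* = (1 − s)·y* = (1 − 0.44) × 3.1887 ≈ 1.7857

c* = 1.786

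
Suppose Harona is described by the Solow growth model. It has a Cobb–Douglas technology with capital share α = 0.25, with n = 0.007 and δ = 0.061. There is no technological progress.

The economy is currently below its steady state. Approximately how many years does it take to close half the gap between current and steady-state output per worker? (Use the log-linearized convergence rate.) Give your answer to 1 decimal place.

half-life ≈ 13.6 years

Near the steady state the convergence rate is λ = (1 − α)(n + δ).
λ = (1 − 0.25) × 0.068 = 0.75 × 0.068 = 0.0510
Half-life = ln 2 / λ = 0.6931 / 0.0510 ≈ 13.59 years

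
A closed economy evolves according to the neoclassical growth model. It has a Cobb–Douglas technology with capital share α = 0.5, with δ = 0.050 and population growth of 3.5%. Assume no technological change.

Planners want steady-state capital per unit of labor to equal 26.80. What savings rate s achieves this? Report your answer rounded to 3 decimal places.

s ≈ 0.440

In steady state, investment equals break-even investment: s·k^α = (n + δ)·k.
So s / (n + δ) = (k*)^(1−α) = 26.80^0.5 = 5.1769.
Therefore s = 5.1769 × (n + δ) = 5.1769 × 0.085 = 0.4400.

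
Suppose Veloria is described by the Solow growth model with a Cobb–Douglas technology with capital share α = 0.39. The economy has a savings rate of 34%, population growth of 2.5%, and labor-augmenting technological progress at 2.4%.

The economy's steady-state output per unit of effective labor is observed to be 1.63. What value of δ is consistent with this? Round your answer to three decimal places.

In steady state, investment equals break-even investment: s·k^α = (n + g + δ)·k.
Since y* = [s/(n + g + δ)]^(α/(1−α)), we have s/(n + g + δ) = (y*)^((1−α)/α) = 1.63^1.5641 = 2.1473.
Therefore n + g + δ = s / 2.1473 = 0.34 / 2.1473 = 0.1583, so δ = 0.1583 − 0.049 = 0.1093.

δ ≈ 0.109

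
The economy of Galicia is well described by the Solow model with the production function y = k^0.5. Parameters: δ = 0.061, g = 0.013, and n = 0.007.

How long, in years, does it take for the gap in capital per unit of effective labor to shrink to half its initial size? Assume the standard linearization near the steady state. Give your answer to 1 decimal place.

half-life ≈ 17.1 years

Near the steady state the convergence rate is λ = (1 − α)(n + g + δ).
λ = (1 − 0.5) × 0.081 = 0.5 × 0.081 = 0.0405
Half-life = ln 2 / λ = 0.6931 / 0.0405 ≈ 17.11 years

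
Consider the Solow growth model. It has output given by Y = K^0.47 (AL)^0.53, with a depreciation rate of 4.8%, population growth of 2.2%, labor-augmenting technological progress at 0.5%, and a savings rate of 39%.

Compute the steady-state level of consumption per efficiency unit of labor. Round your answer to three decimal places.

In steady state, investment equals break-even investment: s·k^α = (n + g + δ)·k.
Rearranging, k^(1−α) = s / (n + g + δ).
k^0.53 = 0.39 / (0.022 + 0.005 + 0.048) = 0.39 / 0.075 = 5.2000
k* = 5.2000^(1/0.53) ≈ 22.4362
y* = (k*)^α = 22.4362^0.47 ≈ 4.3147
c* = (1 − s)·y* = (1 − 0.39) × 4.3147 ≈ 2.6320

c* ≈ 2.632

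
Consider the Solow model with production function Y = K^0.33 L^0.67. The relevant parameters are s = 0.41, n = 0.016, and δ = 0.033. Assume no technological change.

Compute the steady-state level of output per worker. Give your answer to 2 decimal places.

At the steady state, Δk = 0, so s·k^α = (n + δ)·k.
Rearranging, k^(1−α) = s / (n + δ).
k^0.67 = 0.41 / (0.016 + 0.033) = 0.41 / 0.049 = 8.3673
k* = 8.3673^(1/0.67) ≈ 23.8228
y* = (k*)^α = 23.8228^0.33 ≈ 2.8471

y* ≈ 2.85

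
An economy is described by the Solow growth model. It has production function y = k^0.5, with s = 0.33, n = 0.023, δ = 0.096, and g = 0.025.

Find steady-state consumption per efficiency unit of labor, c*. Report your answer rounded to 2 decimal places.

At the steady state, Δk = 0, so s·k^α = (n + g + δ)·k.
Rearranging, k^(1−α) = s / (n + g + δ).
k^0.5 = 0.33 / (0.023 + 0.025 + 0.096) = 0.33 / 0.144 = 2.2917
k* = 2.2917^(1/0.5) ≈ 5.2519
y* = (k*)^α = 5.2519^0.5 ≈ 2.2917
c* = (1 − s)·y* = (1 − 0.33) × 2.2917 ≈ 1.5354

c* ≈ 1.54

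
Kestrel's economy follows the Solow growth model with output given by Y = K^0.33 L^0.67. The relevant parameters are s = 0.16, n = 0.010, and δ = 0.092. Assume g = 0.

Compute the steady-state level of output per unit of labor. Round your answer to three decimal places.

y* ≈ 1.248

Steady state requires s·f(k) = (n + δ)·k, i.e. s·k^α = (n + δ)·k.
Dividing both sides by k: k^(1−α) = s / (n + δ).
k^0.67 = 0.16 / (0.010 + 0.092) = 0.16 / 0.102 = 1.5686
k* = 1.5686^(1/0.67) ≈ 1.9580
y* = (k*)^α = 1.9580^0.33 ≈ 1.2482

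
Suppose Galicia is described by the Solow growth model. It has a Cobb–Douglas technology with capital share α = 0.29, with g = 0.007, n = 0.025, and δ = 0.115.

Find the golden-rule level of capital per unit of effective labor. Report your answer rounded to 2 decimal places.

k_gold ≈ 2.60

The golden rule sets f'(k) = n + g + δ, i.e. α·k^(α−1) = n + g + δ.
So k^(1−α) = α / (n + g + δ) = 0.29 / 0.147 = 1.9728.
k_gold = 1.9728^(1/0.71) ≈ 2.6038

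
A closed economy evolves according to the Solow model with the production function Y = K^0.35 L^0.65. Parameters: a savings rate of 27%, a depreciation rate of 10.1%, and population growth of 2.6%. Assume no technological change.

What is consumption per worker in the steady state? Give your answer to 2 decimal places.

c* ≈ 1.10

Steady state requires s·f(k) = (n + δ)·k, i.e. s·k^α = (n + δ)·k.
Dividing both sides by k: k^(1−α) = s / (n + δ).
k^0.65 = 0.27 / (0.026 + 0.101) = 0.27 / 0.127 = 2.1260
k* = 2.1260^(1/0.65) ≈ 3.1911
y* = (k*)^α = 3.1911^0.35 ≈ 1.5010
c* = (1 − s)·y* = (1 − 0.27) × 1.5010 ≈ 1.0957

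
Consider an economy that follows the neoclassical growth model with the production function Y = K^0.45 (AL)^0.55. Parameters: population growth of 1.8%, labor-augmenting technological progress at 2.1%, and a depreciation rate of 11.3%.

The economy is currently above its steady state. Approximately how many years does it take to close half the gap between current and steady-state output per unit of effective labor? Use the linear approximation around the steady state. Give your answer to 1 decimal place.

Near the steady state the convergence rate is λ = (1 − α)(n + g + δ).
λ = (1 − 0.45) × 0.152 = 0.55 × 0.152 = 0.0836
Half-life = ln 2 / λ = 0.6931 / 0.0836 ≈ 8.29 years

about 8.3 years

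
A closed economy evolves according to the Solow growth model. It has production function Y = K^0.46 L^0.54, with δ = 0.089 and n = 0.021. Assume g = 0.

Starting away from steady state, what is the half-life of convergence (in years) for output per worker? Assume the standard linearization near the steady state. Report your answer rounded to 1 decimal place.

t_½ ≈ 11.7 years

Near the steady state the convergence rate is λ = (1 − α)(n + δ).
λ = (1 − 0.46) × 0.110 = 0.54 × 0.110 = 0.0594
Half-life = ln 2 / λ = 0.6931 / 0.0594 ≈ 11.67 years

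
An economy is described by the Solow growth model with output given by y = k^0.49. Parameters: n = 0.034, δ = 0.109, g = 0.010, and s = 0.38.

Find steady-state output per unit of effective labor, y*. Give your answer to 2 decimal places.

Steady state requires s·f(k) = (n + g + δ)·k, i.e. s·k^α = (n + g + δ)·k.
Dividing both sides by k: k^(1−α) = s / (n + g + δ).
k^0.51 = 0.38 / (0.034 + 0.010 + 0.109) = 0.38 / 0.153 = 2.4837
k* = 2.4837^(1/0.51) ≈ 5.9526
y* = (k*)^α = 5.9526^0.49 ≈ 2.3967

y* = 2.40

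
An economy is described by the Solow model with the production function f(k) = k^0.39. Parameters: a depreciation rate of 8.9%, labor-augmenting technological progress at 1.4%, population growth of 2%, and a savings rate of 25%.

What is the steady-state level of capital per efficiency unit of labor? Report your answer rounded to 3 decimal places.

Steady state requires s·f(k) = (n + g + δ)·k, i.e. s·k^α = (n + g + δ)·k.
Rearranging, k^(1−α) = s / (n + g + δ).
k^0.61 = 0.25 / (0.020 + 0.014 + 0.089) = 0.25 / 0.123 = 2.0325
k* = 2.0325^(1/0.61) ≈ 3.1987

k* = 3.199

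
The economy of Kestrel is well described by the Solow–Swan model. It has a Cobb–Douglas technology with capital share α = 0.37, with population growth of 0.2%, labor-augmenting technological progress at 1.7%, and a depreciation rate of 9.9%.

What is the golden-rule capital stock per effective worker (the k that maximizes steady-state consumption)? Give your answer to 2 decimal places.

k_gold ≈ 6.13

The golden rule sets f'(k) = n + g + δ, i.e. α·k^(α−1) = n + g + δ.
So k^(1−α) = α / (n + g + δ) = 0.37 / 0.118 = 3.1356.
k_gold = 3.1356^(1/0.63) ≈ 6.1349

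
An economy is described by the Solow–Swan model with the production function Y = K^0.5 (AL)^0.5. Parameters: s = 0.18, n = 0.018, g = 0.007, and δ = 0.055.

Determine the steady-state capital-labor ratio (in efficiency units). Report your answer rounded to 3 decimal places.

k* ≈ 5.063

At the steady state, Δk = 0, so s·k^α = (n + g + δ)·k.
Rearranging, k^(1−α) = s / (n + g + δ).
k^0.5 = 0.18 / (0.018 + 0.007 + 0.055) = 0.18 / 0.080 = 2.2500
k* = 2.2500^(1/0.5) ≈ 5.0625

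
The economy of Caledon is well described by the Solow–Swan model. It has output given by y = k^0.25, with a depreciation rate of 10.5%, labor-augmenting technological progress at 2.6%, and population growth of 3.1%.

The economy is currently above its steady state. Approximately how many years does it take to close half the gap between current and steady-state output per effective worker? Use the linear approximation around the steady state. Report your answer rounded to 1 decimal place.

t_½ ≈ 5.7 years

Near the steady state the convergence rate is λ = (1 − α)(n + g + δ).
λ = (1 − 0.25) × 0.162 = 0.75 × 0.162 = 0.1215
Half-life = ln 2 / λ = 0.6931 / 0.1215 ≈ 5.70 years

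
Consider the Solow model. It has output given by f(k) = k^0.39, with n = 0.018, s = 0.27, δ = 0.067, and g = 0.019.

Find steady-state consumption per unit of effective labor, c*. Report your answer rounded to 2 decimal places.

c* ≈ 1.34

In steady state, investment equals break-even investment: s·k^α = (n + g + δ)·k.
Dividing both sides by k: k^(1−α) = s / (n + g + δ).
k^0.61 = 0.27 / (0.018 + 0.019 + 0.067) = 0.27 / 0.104 = 2.5962
k* = 2.5962^(1/0.61) ≈ 4.7780
y* = (k*)^α = 4.7780^0.39 ≈ 1.8404
c* = (1 − s)·y* = (1 − 0.27) × 1.8404 ≈ 1.3435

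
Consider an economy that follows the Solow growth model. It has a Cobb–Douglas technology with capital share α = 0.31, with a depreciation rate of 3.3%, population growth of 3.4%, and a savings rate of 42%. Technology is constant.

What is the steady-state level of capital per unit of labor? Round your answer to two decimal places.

In steady state, investment equals break-even investment: s·k^α = (n + δ)·k.
Dividing both sides by k: k^(1−α) = s / (n + δ).
k^0.69 = 0.42 / (0.034 + 0.033) = 0.42 / 0.067 = 6.2687
k* = 6.2687^(1/0.69) ≈ 14.2998

k* = 14.30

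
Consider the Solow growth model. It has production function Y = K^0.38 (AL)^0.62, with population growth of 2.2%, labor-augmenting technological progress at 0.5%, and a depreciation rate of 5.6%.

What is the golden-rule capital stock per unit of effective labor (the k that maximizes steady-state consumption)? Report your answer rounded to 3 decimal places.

The golden rule sets f'(k) = n + g + δ, i.e. α·k^(α−1) = n + g + δ.
So k^(1−α) = α / (n + g + δ) = 0.38 / 0.083 = 4.5783.
k_gold = 4.5783^(1/0.62) ≈ 11.6319

k_gold ≈ 11.632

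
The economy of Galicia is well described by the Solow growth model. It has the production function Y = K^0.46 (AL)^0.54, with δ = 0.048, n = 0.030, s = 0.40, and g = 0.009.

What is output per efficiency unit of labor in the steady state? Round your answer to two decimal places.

In steady state, investment equals break-even investment: s·k^α = (n + g + δ)·k.
Dividing both sides by k: k^(1−α) = s / (n + g + δ).
k^0.54 = 0.40 / (0.030 + 0.009 + 0.048) = 0.40 / 0.087 = 4.5977
k* = 4.5977^(1/0.54) ≈ 16.8627
y* = (k*)^α = 16.8627^0.46 ≈ 3.6676

y* ≈ 3.67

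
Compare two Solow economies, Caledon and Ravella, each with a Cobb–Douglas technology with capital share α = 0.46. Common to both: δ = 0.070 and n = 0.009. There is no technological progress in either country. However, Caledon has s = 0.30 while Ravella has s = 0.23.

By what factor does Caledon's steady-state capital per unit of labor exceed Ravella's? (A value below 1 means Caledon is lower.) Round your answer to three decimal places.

Steady-state k* = [s/(n + δ)]^(1/(1−α)), so the ratio is [ (s_C/(n + δ)_C) / (s_R/(n + δ)_R) ]^1.8519.
s_C/(n + δ)_C = 0.30/0.079 = 3.7975; s_R/(n + δ)_R = 0.23/0.079 = 2.9114.
Ratio = (3.7975/2.9114)^1.8519 = 1.3044^1.8519 ≈ 1.6358

k*_C / k*_R ≈ 1.636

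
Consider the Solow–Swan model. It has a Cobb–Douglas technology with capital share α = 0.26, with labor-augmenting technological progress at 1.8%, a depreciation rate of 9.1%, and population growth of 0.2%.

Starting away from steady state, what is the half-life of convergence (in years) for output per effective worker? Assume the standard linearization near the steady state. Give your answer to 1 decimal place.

Near the steady state the convergence rate is λ = (1 − α)(n + g + δ).
λ = (1 − 0.26) × 0.111 = 0.74 × 0.111 = 0.08214
Half-life = ln 2 / λ = 0.6931 / 0.08214 ≈ 8.44 years

t_½ ≈ 8.4 years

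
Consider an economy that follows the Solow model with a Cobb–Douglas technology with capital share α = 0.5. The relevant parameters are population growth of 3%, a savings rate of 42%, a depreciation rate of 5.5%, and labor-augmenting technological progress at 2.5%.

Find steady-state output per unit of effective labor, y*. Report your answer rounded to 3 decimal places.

y* ≈ 3.818

At the steady state, Δk = 0, so s·k^α = (n + g + δ)·k.
Dividing both sides by k: k^(1−α) = s / (n + g + δ).
k^0.5 = 0.42 / (0.030 + 0.025 + 0.055) = 0.42 / 0.110 = 3.8182
k* = 3.8182^(1/0.5) ≈ 14.5787
y* = (k*)^α = 14.5787^0.5 ≈ 3.8182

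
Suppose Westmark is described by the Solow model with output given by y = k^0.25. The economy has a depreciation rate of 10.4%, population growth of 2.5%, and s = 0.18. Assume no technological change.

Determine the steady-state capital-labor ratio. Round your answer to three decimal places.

Steady state requires s·f(k) = (n + δ)·k, i.e. s·k^α = (n + δ)·k.
Rearranging, k^(1−α) = s / (n + δ).
k^0.75 = 0.18 / (0.025 + 0.104) = 0.18 / 0.129 = 1.3953
k* = 1.3953^(1/0.75) ≈ 1.5592

k* = 1.559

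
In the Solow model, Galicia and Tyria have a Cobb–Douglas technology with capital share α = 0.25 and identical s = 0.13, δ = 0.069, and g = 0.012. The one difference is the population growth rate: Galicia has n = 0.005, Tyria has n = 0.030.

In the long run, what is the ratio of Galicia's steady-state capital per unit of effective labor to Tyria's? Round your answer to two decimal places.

k*_G / k*_T ≈ 1.41

Steady-state k* = [s/(n + g + δ)]^(1/(1−α)), so the ratio is [ (s_G/(n + g + δ)_G) / (s_T/(n + g + δ)_T) ]^1.3333.
s_G/(n + g + δ)_G = 0.13/0.086 = 1.5116; s_T/(n + g + δ)_T = 0.13/0.111 = 1.1712.
Ratio = (1.5116/1.1712)^1.3333 = 1.2906^1.3333 ≈ 1.4051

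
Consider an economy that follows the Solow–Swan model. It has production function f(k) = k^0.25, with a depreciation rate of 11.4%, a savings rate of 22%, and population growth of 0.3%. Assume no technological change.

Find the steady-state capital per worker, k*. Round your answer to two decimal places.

k* ≈ 2.32

In steady state, investment equals break-even investment: s·k^α = (n + δ)·k.
Rearranging, k^(1−α) = s / (n + δ).
k^0.75 = 0.22 / (0.003 + 0.114) = 0.22 / 0.117 = 1.8803
k* = 1.8803^(1/0.75) ≈ 2.3208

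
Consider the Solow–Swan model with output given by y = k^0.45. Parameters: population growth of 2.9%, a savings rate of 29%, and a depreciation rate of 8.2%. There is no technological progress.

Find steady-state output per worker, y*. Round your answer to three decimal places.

y* = 2.194

Steady state requires s·f(k) = (n + δ)·k, i.e. s·k^α = (n + δ)·k.
Dividing both sides by k: k^(1−α) = s / (n + δ).
k^0.55 = 0.29 / (0.029 + 0.082) = 0.29 / 0.111 = 2.6126
k* = 2.6126^(1/0.55) ≈ 5.7321
y* = (k*)^α = 5.7321^0.45 ≈ 2.1940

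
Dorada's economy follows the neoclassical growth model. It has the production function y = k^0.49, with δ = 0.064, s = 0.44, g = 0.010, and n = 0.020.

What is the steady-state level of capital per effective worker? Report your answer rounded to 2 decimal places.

In steady state, investment equals break-even investment: s·k^α = (n + g + δ)·k.
Dividing both sides by k: k^(1−α) = s / (n + g + δ).
k^0.51 = 0.44 / (0.020 + 0.010 + 0.064) = 0.44 / 0.094 = 4.6809
k* = 4.6809^(1/0.51) ≈ 20.6239

k* = 20.62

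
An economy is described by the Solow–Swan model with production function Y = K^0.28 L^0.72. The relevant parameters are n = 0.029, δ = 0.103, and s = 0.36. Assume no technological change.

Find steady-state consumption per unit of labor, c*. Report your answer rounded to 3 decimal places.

c* ≈ 0.945

At the steady state, Δk = 0, so s·k^α = (n + δ)·k.
Dividing both sides by k: k^(1−α) = s / (n + δ).
k^0.72 = 0.36 / (0.029 + 0.103) = 0.36 / 0.132 = 2.7273
k* = 2.7273^(1/0.72) ≈ 4.0289
y* = (k*)^α = 4.0289^0.28 ≈ 1.4772
c* = (1 − s)·y* = (1 − 0.36) × 1.4772 ≈ 0.9454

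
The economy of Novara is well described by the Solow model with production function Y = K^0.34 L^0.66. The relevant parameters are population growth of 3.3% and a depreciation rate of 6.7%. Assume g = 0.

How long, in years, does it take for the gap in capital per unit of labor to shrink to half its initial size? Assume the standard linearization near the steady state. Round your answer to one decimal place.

about 10.5 years

Near the steady state the convergence rate is λ = (1 − α)(n + δ).
λ = (1 − 0.34) × 0.100 = 0.66 × 0.100 = 0.0660
Half-life = ln 2 / λ = 0.6931 / 0.0660 ≈ 10.50 years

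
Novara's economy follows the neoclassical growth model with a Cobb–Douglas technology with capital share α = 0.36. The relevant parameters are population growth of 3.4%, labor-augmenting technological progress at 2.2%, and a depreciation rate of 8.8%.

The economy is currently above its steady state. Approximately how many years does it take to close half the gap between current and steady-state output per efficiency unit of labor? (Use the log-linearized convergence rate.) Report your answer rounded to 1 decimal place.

t_½ ≈ 7.5 years

Near the steady state the convergence rate is λ = (1 − α)(n + g + δ).
λ = (1 − 0.36) × 0.144 = 0.64 × 0.144 = 0.09216
Half-life = ln 2 / λ = 0.6931 / 0.09216 ≈ 7.52 years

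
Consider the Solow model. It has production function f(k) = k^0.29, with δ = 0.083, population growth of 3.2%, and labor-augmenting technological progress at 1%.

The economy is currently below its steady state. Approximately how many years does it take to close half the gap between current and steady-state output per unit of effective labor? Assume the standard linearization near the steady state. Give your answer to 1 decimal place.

Near the steady state the convergence rate is λ = (1 − α)(n + g + δ).
λ = (1 − 0.29) × 0.125 = 0.71 × 0.125 = 0.08875
Half-life = ln 2 / λ = 0.6931 / 0.08875 ≈ 7.81 years

half-life ≈ 7.8 years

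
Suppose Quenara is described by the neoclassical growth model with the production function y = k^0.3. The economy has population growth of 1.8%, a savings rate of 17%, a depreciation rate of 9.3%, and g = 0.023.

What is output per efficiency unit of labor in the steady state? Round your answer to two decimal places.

Steady state requires s·f(k) = (n + g + δ)·k, i.e. s·k^α = (n + g + δ)·k.
Dividing both sides by k: k^(1−α) = s / (n + g + δ).
k^0.7 = 0.17 / (0.018 + 0.023 + 0.093) = 0.17 / 0.134 = 1.2687
k* = 1.2687^(1/0.7) ≈ 1.4049
y* = (k*)^α = 1.4049^0.3 ≈ 1.1074

y* = 1.11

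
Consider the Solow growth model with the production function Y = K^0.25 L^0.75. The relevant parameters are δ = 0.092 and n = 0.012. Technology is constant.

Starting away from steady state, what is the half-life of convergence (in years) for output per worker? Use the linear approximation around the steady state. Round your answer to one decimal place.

Near the steady state the convergence rate is λ = (1 − α)(n + δ).
λ = (1 − 0.25) × 0.104 = 0.75 × 0.104 = 0.0780
Half-life = ln 2 / λ = 0.6931 / 0.0780 ≈ 8.89 years

half-life ≈ 8.9 years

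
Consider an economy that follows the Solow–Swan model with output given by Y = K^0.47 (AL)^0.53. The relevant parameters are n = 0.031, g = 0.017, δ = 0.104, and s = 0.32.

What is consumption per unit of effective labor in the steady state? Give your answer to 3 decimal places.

c* = 1.316

Steady state requires s·f(k) = (n + g + δ)·k, i.e. s·k^α = (n + g + δ)·k.
Rearranging, k^(1−α) = s / (n + g + δ).
k^0.53 = 0.32 / (0.031 + 0.017 + 0.104) = 0.32 / 0.152 = 2.1053
k* = 2.1053^(1/0.53) ≈ 4.0741
y* = (k*)^α = 4.0741^0.47 ≈ 1.9352
c* = (1 − s)·y* = (1 − 0.32) × 1.9352 ≈ 1.3159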